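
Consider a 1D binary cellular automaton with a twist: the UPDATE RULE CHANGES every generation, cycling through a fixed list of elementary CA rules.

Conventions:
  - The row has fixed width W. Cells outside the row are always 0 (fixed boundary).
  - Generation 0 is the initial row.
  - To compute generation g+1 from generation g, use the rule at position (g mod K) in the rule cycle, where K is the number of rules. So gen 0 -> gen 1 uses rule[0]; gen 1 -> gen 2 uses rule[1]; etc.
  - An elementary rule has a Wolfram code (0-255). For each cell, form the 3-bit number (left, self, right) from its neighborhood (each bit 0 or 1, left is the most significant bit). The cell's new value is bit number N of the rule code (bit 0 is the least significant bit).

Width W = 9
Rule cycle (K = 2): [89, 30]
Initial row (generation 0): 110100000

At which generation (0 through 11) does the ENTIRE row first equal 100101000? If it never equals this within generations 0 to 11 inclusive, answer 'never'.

Gen 0: 110100000
Gen 1 (rule 89): 110011111
Gen 2 (rule 30): 101110000
Gen 3 (rule 89): 001011111
Gen 4 (rule 30): 011010000
Gen 5 (rule 89): 011001111
Gen 6 (rule 30): 110111000
Gen 7 (rule 89): 110101111
Gen 8 (rule 30): 100101000
Gen 9 (rule 89): 010000111
Gen 10 (rule 30): 111001100
Gen 11 (rule 89): 101101111

Answer: 8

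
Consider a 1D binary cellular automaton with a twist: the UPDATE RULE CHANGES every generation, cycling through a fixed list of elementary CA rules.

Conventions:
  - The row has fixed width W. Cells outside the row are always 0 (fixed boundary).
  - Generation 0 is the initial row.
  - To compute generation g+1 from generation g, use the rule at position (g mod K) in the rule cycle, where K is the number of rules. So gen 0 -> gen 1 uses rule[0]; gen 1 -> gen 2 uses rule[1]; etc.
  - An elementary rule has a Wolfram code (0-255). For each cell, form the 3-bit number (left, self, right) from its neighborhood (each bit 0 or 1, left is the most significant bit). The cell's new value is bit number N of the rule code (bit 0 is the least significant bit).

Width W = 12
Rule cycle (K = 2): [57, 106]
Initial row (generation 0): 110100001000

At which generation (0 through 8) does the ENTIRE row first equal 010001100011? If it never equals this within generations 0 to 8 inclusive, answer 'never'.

Gen 0: 110100001000
Gen 1 (rule 57): 101011100111
Gen 2 (rule 106): 010110101101
Gen 3 (rule 57): 001101011010
Gen 4 (rule 106): 011110111100
Gen 5 (rule 57): 010001100011
Gen 6 (rule 106): 100011100111
Gen 7 (rule 57): 011010010100
Gen 8 (rule 106): 111100101000

Answer: 5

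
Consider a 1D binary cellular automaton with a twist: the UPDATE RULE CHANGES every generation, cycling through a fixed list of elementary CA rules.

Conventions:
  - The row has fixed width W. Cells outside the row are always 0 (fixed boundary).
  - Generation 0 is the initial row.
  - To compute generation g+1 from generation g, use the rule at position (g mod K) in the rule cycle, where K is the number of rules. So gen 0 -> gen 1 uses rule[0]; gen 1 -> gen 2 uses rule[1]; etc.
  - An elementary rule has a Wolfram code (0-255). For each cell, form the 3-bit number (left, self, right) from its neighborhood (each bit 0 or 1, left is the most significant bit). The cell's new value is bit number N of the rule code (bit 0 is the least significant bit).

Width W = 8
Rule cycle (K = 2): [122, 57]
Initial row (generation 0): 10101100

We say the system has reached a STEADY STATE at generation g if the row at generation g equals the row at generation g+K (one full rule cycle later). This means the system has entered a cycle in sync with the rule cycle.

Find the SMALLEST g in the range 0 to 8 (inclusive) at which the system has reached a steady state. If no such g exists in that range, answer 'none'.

Gen 0: 10101100
Gen 1 (rule 122): 01011110
Gen 2 (rule 57): 00110001
Gen 3 (rule 122): 01111010
Gen 4 (rule 57): 01000101
Gen 5 (rule 122): 10101010
Gen 6 (rule 57): 01010101
Gen 7 (rule 122): 10101010
Gen 8 (rule 57): 01010101
Gen 9 (rule 122): 10101010
Gen 10 (rule 57): 01010101

Answer: 5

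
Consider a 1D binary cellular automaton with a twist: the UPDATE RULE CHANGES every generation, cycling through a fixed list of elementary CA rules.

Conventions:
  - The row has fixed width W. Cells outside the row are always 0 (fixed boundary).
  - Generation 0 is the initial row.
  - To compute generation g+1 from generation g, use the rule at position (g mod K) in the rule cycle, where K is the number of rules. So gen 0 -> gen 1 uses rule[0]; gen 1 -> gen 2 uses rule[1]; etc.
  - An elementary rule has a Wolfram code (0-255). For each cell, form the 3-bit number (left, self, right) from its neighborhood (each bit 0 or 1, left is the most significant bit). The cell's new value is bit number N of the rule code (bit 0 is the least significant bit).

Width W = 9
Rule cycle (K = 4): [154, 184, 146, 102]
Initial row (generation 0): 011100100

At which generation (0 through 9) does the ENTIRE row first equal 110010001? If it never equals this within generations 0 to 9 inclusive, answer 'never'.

Gen 0: 011100100
Gen 1 (rule 154): 111011010
Gen 2 (rule 184): 110110101
Gen 3 (rule 146): 000000000
Gen 4 (rule 102): 000000000
Gen 5 (rule 154): 000000000
Gen 6 (rule 184): 000000000
Gen 7 (rule 146): 000000000
Gen 8 (rule 102): 000000000
Gen 9 (rule 154): 000000000

Answer: never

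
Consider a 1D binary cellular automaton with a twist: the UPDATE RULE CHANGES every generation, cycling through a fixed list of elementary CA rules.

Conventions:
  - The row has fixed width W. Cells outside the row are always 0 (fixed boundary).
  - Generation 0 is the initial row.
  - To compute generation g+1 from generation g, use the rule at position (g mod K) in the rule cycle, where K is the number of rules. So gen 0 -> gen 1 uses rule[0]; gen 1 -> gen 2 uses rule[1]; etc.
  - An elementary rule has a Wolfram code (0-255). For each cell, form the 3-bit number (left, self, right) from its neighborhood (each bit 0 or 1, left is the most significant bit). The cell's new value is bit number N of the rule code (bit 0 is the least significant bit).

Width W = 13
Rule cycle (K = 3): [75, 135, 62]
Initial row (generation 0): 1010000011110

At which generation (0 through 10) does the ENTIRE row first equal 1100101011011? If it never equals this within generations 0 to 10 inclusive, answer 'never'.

Answer: never

Derivation:
Gen 0: 1010000011110
Gen 1 (rule 75): 0000111110010
Gen 2 (rule 135): 1111011100110
Gen 3 (rule 62): 1000110011101
Gen 4 (rule 75): 0011110110100
Gen 5 (rule 135): 1101100000101
Gen 6 (rule 62): 1011010001111
Gen 7 (rule 75): 0011000111001
Gen 8 (rule 135): 1100011010011
Gen 9 (rule 62): 1010110111110
Gen 10 (rule 75): 0000110100010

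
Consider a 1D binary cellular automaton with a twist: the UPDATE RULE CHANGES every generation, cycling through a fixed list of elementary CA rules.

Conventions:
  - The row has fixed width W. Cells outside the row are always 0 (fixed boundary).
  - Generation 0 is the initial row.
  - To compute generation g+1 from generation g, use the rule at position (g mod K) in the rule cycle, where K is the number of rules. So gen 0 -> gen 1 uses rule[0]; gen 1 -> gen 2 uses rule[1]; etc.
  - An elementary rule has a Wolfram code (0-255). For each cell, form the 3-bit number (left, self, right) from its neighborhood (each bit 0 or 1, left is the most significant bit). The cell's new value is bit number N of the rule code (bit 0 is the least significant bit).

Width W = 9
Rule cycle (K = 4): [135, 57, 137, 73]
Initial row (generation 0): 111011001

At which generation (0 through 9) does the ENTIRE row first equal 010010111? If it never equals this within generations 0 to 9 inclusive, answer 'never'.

Answer: never

Derivation:
Gen 0: 111011001
Gen 1 (rule 135): 010000011
Gen 2 (rule 57): 001111010
Gen 3 (rule 137): 101110000
Gen 4 (rule 73): 001010111
Gen 5 (rule 135): 111010010
Gen 6 (rule 57): 100101001
Gen 7 (rule 137): 000000000
Gen 8 (rule 73): 111111111
Gen 9 (rule 135): 011111110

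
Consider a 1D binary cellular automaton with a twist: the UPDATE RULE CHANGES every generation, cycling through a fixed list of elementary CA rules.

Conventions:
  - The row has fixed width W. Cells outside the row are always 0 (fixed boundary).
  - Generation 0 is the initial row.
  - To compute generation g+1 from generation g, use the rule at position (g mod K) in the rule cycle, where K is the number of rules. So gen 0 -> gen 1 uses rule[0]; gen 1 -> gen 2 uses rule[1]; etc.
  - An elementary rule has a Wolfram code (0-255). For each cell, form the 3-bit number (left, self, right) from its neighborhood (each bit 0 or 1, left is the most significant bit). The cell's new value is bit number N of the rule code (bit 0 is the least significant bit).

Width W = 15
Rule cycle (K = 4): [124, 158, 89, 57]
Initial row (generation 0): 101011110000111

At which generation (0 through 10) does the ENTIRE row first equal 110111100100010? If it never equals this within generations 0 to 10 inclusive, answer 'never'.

Answer: never

Derivation:
Gen 0: 101011110000111
Gen 1 (rule 124): 111110011000101
Gen 2 (rule 158): 111101110101101
Gen 3 (rule 89): 100101010001100
Gen 4 (rule 57): 010010101101011
Gen 5 (rule 124): 011011111111111
Gen 6 (rule 158): 110011111111110
Gen 7 (rule 89): 111010000000011
Gen 8 (rule 57): 100101111111010
Gen 9 (rule 124): 110111000001111
Gen 10 (rule 158): 100110100011110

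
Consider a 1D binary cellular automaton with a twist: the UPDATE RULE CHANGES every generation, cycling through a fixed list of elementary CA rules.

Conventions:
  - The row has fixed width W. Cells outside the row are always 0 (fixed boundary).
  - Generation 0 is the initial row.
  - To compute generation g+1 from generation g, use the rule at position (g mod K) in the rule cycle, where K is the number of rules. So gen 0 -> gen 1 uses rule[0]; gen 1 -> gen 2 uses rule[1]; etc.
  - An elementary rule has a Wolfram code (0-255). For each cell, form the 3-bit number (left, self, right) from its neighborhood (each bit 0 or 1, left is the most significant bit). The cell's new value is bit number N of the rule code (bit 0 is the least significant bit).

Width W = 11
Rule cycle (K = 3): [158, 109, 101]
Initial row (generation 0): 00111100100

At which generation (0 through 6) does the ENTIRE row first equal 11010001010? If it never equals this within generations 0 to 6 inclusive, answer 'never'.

Answer: never

Derivation:
Gen 0: 00111100100
Gen 1 (rule 158): 01111011110
Gen 2 (rule 109): 01001110010
Gen 3 (rule 101): 01000010010
Gen 4 (rule 158): 11100111111
Gen 5 (rule 109): 10100100001
Gen 6 (rule 101): 11100101101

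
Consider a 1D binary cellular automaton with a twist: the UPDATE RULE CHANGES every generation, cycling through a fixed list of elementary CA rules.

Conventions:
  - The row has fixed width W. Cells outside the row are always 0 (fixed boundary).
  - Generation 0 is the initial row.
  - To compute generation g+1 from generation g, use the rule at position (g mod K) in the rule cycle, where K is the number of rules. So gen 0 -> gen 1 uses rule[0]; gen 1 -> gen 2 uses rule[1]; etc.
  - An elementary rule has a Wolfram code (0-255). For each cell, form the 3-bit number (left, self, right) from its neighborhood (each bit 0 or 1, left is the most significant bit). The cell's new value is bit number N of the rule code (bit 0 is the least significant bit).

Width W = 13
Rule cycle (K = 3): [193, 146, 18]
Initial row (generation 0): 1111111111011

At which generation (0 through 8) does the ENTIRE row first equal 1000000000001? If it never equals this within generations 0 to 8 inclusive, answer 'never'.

Answer: 6

Derivation:
Gen 0: 1111111111011
Gen 1 (rule 193): 0111111111001
Gen 2 (rule 146): 1011111110110
Gen 3 (rule 18): 0000000000001
Gen 4 (rule 193): 1111111111100
Gen 5 (rule 146): 0111111111010
Gen 6 (rule 18): 1000000000001
Gen 7 (rule 193): 0011111111100
Gen 8 (rule 146): 0101111111010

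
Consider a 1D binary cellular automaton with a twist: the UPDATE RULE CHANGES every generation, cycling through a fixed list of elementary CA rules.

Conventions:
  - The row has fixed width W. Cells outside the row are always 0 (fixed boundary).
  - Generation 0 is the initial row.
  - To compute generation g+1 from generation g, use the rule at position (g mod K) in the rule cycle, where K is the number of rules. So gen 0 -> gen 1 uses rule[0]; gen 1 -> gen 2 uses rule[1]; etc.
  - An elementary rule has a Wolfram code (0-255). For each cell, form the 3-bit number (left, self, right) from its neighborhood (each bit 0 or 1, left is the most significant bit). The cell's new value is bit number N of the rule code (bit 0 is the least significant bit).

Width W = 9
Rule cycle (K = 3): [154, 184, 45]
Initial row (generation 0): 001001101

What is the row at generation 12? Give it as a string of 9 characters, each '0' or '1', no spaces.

Answer: 010010111

Derivation:
Gen 0: 001001101
Gen 1 (rule 154): 010111000
Gen 2 (rule 184): 001110100
Gen 3 (rule 45): 101001101
Gen 4 (rule 154): 000111000
Gen 5 (rule 184): 000110100
Gen 6 (rule 45): 110101101
Gen 7 (rule 154): 100001000
Gen 8 (rule 184): 010000100
Gen 9 (rule 45): 010110101
Gen 10 (rule 154): 100100000
Gen 11 (rule 184): 010010000
Gen 12 (rule 45): 010010111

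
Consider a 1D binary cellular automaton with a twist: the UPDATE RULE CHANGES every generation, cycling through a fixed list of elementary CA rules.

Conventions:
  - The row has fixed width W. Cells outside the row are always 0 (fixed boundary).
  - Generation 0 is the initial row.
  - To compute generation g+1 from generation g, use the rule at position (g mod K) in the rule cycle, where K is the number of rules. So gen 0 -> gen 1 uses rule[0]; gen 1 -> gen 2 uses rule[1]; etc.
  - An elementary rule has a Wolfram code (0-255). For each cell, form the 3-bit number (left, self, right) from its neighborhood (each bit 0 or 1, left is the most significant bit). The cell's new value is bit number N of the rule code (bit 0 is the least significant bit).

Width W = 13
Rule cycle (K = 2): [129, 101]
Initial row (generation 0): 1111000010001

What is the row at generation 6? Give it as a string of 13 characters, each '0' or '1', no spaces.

Gen 0: 1111000010001
Gen 1 (rule 129): 0110011000100
Gen 2 (rule 101): 0010001010101
Gen 3 (rule 129): 1000100000000
Gen 4 (rule 101): 1010101111111
Gen 5 (rule 129): 0000000111110
Gen 6 (rule 101): 1111110000010

Answer: 1111110000010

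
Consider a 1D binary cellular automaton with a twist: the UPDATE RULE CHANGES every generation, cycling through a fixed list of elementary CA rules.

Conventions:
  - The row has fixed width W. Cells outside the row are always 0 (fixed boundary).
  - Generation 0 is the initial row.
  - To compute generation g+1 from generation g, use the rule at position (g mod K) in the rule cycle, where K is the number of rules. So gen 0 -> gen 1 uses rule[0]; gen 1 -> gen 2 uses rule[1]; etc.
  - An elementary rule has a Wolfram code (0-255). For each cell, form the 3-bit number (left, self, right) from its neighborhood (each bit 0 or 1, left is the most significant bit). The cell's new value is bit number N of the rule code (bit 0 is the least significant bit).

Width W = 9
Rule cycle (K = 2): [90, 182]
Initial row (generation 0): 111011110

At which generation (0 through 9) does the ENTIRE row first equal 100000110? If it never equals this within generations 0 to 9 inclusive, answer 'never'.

Gen 0: 111011110
Gen 1 (rule 90): 101010011
Gen 2 (rule 182): 111111100
Gen 3 (rule 90): 100000110
Gen 4 (rule 182): 110001001
Gen 5 (rule 90): 111010110
Gen 6 (rule 182): 010111001
Gen 7 (rule 90): 100101110
Gen 8 (rule 182): 111110101
Gen 9 (rule 90): 100010000

Answer: 3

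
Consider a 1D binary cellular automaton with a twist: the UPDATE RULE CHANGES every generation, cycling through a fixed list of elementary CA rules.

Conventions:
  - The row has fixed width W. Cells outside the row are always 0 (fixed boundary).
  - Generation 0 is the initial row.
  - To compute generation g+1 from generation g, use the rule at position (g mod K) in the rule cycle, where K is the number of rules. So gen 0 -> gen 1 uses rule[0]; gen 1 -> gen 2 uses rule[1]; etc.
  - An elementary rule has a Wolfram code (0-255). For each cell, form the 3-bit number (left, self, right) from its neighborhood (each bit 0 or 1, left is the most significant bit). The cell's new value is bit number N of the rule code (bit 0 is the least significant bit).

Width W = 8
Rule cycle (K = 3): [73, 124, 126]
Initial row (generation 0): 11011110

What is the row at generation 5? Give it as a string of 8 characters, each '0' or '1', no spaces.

Answer: 00111101

Derivation:
Gen 0: 11011110
Gen 1 (rule 73): 11010010
Gen 2 (rule 124): 11111011
Gen 3 (rule 126): 10001111
Gen 4 (rule 73): 00101001
Gen 5 (rule 124): 00111101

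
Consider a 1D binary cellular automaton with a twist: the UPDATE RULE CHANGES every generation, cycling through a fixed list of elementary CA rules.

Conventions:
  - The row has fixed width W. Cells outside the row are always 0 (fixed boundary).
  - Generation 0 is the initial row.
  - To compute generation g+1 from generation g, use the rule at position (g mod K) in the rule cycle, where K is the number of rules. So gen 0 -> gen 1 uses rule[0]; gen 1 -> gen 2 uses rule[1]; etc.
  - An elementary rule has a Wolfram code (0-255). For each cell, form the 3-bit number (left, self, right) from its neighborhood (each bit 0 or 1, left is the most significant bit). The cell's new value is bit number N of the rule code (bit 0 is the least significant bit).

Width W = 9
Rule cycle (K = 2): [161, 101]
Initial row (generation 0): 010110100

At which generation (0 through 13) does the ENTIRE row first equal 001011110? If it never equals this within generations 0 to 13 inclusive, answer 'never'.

Gen 0: 010110100
Gen 1 (rule 161): 001001001
Gen 2 (rule 101): 101001001
Gen 3 (rule 161): 010000000
Gen 4 (rule 101): 010111111
Gen 5 (rule 161): 001011110
Gen 6 (rule 101): 101100010
Gen 7 (rule 161): 010001000
Gen 8 (rule 101): 010101011
Gen 9 (rule 161): 001010100
Gen 10 (rule 101): 101111101
Gen 11 (rule 161): 010111010
Gen 12 (rule 101): 011001110
Gen 13 (rule 161): 000000100

Answer: 5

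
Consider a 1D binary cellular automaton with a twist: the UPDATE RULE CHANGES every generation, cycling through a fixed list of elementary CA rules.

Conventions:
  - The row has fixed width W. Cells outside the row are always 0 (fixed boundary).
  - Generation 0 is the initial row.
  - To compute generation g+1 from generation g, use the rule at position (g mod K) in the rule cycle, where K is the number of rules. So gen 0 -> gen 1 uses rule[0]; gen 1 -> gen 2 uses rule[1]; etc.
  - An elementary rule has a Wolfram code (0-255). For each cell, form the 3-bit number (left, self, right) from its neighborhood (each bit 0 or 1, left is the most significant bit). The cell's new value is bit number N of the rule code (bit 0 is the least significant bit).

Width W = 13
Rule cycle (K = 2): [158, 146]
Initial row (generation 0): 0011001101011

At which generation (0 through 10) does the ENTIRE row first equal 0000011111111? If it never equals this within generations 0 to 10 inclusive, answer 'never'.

Answer: never

Derivation:
Gen 0: 0011001101011
Gen 1 (rule 158): 0110111001010
Gen 2 (rule 146): 1000010110001
Gen 3 (rule 158): 1100110101011
Gen 4 (rule 146): 0011000000000
Gen 5 (rule 158): 0110100000000
Gen 6 (rule 146): 1000010000000
Gen 7 (rule 158): 1100111000000
Gen 8 (rule 146): 0011010100000
Gen 9 (rule 158): 0110010110000
Gen 10 (rule 146): 1001100001000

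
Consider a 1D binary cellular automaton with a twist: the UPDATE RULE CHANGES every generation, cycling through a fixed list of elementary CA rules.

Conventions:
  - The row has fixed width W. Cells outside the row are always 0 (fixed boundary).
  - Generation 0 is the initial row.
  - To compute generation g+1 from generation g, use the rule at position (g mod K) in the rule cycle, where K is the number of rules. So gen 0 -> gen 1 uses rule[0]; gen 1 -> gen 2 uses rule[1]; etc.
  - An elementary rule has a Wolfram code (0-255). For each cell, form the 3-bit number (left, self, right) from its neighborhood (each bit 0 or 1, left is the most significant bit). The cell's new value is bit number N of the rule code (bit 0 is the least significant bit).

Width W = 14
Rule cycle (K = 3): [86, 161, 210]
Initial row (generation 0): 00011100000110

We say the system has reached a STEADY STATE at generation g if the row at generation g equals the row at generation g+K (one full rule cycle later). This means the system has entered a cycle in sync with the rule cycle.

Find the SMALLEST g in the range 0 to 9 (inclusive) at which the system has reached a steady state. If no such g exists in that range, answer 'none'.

Gen 0: 00011100000110
Gen 1 (rule 86): 00100110001011
Gen 2 (rule 161): 10000000100100
Gen 3 (rule 210): 01000001011010
Gen 4 (rule 86): 11100011001011
Gen 5 (rule 161): 01001000000100
Gen 6 (rule 210): 10110100001010
Gen 7 (rule 86): 10010110011011
Gen 8 (rule 161): 00001000000100
Gen 9 (rule 210): 00010100001010
Gen 10 (rule 86): 00110110011011
Gen 11 (rule 161): 10001000000100
Gen 12 (rule 210): 01010100001010

Answer: none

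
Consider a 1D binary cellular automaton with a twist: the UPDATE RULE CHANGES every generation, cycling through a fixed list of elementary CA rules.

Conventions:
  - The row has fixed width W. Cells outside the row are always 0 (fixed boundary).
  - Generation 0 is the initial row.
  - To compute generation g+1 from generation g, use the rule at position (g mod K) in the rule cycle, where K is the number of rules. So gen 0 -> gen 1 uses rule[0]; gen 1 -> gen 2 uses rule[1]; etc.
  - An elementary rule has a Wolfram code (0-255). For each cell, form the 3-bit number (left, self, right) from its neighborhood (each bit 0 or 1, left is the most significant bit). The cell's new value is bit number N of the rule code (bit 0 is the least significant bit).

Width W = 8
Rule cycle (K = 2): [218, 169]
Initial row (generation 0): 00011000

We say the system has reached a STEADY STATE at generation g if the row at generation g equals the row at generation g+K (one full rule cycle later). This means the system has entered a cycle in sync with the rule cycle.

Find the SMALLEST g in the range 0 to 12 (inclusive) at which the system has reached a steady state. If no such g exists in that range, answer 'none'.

Gen 0: 00011000
Gen 1 (rule 218): 00111100
Gen 2 (rule 169): 10111001
Gen 3 (rule 218): 00111110
Gen 4 (rule 169): 10111100
Gen 5 (rule 218): 00111110
Gen 6 (rule 169): 10111100
Gen 7 (rule 218): 00111110
Gen 8 (rule 169): 10111100
Gen 9 (rule 218): 00111110
Gen 10 (rule 169): 10111100
Gen 11 (rule 218): 00111110
Gen 12 (rule 169): 10111100
Gen 13 (rule 218): 00111110
Gen 14 (rule 169): 10111100

Answer: 3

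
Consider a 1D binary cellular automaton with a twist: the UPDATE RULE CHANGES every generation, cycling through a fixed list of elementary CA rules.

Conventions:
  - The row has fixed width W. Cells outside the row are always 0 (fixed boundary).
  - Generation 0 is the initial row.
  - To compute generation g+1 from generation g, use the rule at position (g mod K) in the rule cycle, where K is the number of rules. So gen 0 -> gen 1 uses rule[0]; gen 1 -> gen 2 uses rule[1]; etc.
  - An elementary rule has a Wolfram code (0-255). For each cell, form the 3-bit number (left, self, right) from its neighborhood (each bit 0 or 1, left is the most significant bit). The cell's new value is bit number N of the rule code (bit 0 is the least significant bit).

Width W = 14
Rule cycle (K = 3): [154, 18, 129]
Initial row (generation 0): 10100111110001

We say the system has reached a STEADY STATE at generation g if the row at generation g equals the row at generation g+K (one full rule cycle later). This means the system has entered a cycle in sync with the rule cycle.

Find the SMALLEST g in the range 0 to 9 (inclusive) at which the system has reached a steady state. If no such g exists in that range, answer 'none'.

Answer: 5

Derivation:
Gen 0: 10100111110001
Gen 1 (rule 154): 00011111101010
Gen 2 (rule 18): 00100000000001
Gen 3 (rule 129): 10001111111100
Gen 4 (rule 154): 01011111111010
Gen 5 (rule 18): 10000000000001
Gen 6 (rule 129): 00111111111100
Gen 7 (rule 154): 01111111111010
Gen 8 (rule 18): 10000000000001
Gen 9 (rule 129): 00111111111100
Gen 10 (rule 154): 01111111111010
Gen 11 (rule 18): 10000000000001
Gen 12 (rule 129): 00111111111100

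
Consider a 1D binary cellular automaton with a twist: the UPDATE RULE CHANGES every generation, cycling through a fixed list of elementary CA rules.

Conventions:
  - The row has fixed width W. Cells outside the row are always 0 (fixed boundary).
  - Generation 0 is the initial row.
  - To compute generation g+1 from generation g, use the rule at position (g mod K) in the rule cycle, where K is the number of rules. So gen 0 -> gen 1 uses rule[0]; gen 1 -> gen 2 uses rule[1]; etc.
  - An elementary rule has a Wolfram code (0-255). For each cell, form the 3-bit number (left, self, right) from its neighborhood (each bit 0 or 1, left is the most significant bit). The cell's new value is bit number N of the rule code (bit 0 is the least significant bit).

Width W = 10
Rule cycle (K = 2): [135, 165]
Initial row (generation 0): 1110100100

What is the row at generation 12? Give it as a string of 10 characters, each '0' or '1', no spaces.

Gen 0: 1110100100
Gen 1 (rule 135): 0100101101
Gen 2 (rule 165): 0100110011
Gen 3 (rule 135): 1101000100
Gen 4 (rule 165): 0011010101
Gen 5 (rule 135): 1100010101
Gen 6 (rule 165): 0001011111
Gen 7 (rule 135): 1111001110
Gen 8 (rule 165): 0110000100
Gen 9 (rule 135): 1000111101
Gen 10 (rule 165): 1010011011
Gen 11 (rule 135): 1010100000
Gen 12 (rule 165): 1111101111

Answer: 1111101111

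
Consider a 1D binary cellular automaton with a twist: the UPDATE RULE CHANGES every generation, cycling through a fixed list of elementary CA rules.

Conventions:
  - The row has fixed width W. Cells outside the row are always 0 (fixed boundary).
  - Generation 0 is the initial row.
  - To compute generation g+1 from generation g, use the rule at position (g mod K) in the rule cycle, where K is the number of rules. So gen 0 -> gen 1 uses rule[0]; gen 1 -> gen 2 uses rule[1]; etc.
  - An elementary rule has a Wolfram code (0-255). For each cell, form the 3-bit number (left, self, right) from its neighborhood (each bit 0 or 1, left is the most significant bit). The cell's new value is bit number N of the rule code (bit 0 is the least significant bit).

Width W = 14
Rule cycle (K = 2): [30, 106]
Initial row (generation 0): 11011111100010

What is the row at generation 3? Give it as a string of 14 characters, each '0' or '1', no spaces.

Answer: 01110001101001

Derivation:
Gen 0: 11011111100010
Gen 1 (rule 30): 10010000010111
Gen 2 (rule 106): 00100000101101
Gen 3 (rule 30): 01110001101001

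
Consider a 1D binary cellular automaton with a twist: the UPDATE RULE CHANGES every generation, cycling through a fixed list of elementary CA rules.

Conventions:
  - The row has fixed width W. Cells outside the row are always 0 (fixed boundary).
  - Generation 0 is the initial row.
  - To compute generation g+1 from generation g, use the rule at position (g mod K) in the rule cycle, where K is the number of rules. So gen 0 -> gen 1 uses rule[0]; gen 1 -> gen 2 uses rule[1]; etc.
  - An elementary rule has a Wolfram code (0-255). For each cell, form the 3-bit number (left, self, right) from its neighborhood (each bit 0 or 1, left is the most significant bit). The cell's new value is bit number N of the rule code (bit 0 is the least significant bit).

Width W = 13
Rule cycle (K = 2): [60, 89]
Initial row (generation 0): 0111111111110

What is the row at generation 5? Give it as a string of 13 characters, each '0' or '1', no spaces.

Answer: 1101000000101

Derivation:
Gen 0: 0111111111110
Gen 1 (rule 60): 0100000000001
Gen 2 (rule 89): 0011111111100
Gen 3 (rule 60): 0010000000010
Gen 4 (rule 89): 1001111111001
Gen 5 (rule 60): 1101000000101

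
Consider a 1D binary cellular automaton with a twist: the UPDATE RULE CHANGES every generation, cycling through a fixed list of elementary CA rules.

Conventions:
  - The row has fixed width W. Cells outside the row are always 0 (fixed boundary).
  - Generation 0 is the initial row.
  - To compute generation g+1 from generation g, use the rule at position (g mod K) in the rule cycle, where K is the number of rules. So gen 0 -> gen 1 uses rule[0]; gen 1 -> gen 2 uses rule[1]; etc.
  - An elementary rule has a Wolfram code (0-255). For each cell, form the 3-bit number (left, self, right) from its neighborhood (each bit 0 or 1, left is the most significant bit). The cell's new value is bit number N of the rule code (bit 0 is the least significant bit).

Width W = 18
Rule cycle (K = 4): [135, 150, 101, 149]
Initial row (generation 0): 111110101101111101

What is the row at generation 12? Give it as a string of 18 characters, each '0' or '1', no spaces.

Answer: 010011100110110010

Derivation:
Gen 0: 111110101101111101
Gen 1 (rule 135): 011100100000111001
Gen 2 (rule 150): 101011110001010111
Gen 3 (rule 101): 111100010101111001
Gen 4 (rule 149): 011011010100110101
Gen 5 (rule 135): 100000010101000101
Gen 6 (rule 150): 110000110101101101
Gen 7 (rule 101): 010110011110110111
Gen 8 (rule 149): 010001001100000010
Gen 9 (rule 135): 110111010001111110
Gen 10 (rule 150): 000010011010111101
Gen 11 (rule 101): 111010001111000111
Gen 12 (rule 149): 010011100110110010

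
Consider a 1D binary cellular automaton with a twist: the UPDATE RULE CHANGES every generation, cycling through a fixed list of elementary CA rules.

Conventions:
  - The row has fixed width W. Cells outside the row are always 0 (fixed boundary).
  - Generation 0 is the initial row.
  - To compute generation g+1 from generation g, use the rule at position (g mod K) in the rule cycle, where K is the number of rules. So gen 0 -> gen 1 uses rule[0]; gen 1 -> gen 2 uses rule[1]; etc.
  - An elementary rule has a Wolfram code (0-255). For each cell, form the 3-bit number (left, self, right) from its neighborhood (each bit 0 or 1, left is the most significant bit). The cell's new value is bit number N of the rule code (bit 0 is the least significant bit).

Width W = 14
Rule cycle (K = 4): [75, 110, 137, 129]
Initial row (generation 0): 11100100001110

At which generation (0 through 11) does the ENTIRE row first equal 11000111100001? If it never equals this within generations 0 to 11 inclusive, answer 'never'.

Answer: never

Derivation:
Gen 0: 11100100001110
Gen 1 (rule 75): 10101001111010
Gen 2 (rule 110): 11111011001110
Gen 3 (rule 137): 11110010001100
Gen 4 (rule 129): 01100000100001
Gen 5 (rule 75): 11101111001110
Gen 6 (rule 110): 10111001011010
Gen 7 (rule 137): 00110000010000
Gen 8 (rule 129): 10000111000111
Gen 9 (rule 75): 00111101011101
Gen 10 (rule 110): 01100111110111
Gen 11 (rule 137): 01000111100110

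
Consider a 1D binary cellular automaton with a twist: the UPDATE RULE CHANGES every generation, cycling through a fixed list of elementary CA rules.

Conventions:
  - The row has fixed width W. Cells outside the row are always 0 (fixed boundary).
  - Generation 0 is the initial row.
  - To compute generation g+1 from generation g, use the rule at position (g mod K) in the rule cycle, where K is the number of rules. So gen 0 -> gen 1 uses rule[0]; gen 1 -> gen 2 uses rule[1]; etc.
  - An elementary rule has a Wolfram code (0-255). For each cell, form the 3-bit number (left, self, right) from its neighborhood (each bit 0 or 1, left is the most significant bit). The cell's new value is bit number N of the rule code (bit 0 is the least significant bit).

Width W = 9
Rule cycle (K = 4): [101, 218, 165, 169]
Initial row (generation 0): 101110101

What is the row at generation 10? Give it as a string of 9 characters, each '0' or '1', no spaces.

Answer: 011111001

Derivation:
Gen 0: 101110101
Gen 1 (rule 101): 110011111
Gen 2 (rule 218): 111111111
Gen 3 (rule 165): 011111110
Gen 4 (rule 169): 011111100
Gen 5 (rule 101): 000000101
Gen 6 (rule 218): 000001000
Gen 7 (rule 165): 111101011
Gen 8 (rule 169): 111010110
Gen 9 (rule 101): 001111010
Gen 10 (rule 218): 011111001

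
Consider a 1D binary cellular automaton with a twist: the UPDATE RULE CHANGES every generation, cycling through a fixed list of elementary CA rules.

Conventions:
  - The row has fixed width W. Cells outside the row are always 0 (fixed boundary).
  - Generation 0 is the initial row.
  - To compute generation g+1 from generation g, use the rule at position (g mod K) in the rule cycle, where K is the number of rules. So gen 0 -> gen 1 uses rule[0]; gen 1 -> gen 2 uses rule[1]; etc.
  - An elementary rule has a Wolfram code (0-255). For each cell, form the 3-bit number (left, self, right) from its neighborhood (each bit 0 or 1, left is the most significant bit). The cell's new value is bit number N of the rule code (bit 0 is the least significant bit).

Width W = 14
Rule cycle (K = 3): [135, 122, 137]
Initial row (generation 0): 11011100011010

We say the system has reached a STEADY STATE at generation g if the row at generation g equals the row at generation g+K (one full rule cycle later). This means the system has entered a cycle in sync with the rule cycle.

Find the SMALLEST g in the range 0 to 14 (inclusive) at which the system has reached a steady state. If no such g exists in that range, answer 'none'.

Gen 0: 11011100011010
Gen 1 (rule 135): 00001001100010
Gen 2 (rule 122): 00010111110101
Gen 3 (rule 137): 11000111100000
Gen 4 (rule 135): 00011011001111
Gen 5 (rule 122): 00111111111001
Gen 6 (rule 137): 10111111110000
Gen 7 (rule 135): 10011111100111
Gen 8 (rule 122): 01110000111101
Gen 9 (rule 137): 01100110111000
Gen 10 (rule 135): 10001000010011
Gen 11 (rule 122): 01010100101111
Gen 12 (rule 137): 00000000001110
Gen 13 (rule 135): 11111111110100
Gen 14 (rule 122): 10000000011010
Gen 15 (rule 137): 00111111010000
Gen 16 (rule 135): 11011110010111
Gen 17 (rule 122): 11110011101101

Answer: none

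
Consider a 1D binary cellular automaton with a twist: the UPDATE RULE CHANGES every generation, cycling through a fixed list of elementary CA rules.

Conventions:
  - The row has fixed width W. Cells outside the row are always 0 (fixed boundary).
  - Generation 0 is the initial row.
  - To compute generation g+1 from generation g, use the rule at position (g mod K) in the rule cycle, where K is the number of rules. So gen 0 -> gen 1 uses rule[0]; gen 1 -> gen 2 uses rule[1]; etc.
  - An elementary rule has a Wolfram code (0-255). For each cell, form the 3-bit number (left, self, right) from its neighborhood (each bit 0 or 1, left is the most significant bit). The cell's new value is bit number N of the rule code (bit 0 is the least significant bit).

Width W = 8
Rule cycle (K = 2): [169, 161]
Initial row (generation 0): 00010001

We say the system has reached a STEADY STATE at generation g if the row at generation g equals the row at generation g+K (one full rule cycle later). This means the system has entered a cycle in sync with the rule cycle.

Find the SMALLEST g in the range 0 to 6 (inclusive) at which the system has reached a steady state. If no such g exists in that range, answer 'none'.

Gen 0: 00010001
Gen 1 (rule 169): 11000100
Gen 2 (rule 161): 00010001
Gen 3 (rule 169): 11000100
Gen 4 (rule 161): 00010001
Gen 5 (rule 169): 11000100
Gen 6 (rule 161): 00010001
Gen 7 (rule 169): 11000100
Gen 8 (rule 161): 00010001

Answer: 0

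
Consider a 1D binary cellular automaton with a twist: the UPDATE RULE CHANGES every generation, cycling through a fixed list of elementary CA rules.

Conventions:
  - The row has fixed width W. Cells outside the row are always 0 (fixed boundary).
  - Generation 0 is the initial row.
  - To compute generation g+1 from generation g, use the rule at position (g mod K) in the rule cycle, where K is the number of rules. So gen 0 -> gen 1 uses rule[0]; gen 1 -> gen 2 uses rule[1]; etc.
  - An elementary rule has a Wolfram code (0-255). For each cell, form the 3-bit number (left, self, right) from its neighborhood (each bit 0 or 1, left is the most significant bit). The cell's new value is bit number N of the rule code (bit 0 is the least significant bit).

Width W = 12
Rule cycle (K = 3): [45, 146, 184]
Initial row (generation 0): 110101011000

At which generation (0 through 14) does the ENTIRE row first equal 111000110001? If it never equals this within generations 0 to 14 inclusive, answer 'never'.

Answer: never

Derivation:
Gen 0: 110101011000
Gen 1 (rule 45): 101111110011
Gen 2 (rule 146): 000111101100
Gen 3 (rule 184): 000111011010
Gen 4 (rule 45): 110100110110
Gen 5 (rule 146): 000011000001
Gen 6 (rule 184): 000010100000
Gen 7 (rule 45): 111011101111
Gen 8 (rule 146): 010001000110
Gen 9 (rule 184): 001000100101
Gen 10 (rule 45): 101010100111
Gen 11 (rule 146): 000000011010
Gen 12 (rule 184): 000000010101
Gen 13 (rule 45): 111111011111
Gen 14 (rule 146): 011110001110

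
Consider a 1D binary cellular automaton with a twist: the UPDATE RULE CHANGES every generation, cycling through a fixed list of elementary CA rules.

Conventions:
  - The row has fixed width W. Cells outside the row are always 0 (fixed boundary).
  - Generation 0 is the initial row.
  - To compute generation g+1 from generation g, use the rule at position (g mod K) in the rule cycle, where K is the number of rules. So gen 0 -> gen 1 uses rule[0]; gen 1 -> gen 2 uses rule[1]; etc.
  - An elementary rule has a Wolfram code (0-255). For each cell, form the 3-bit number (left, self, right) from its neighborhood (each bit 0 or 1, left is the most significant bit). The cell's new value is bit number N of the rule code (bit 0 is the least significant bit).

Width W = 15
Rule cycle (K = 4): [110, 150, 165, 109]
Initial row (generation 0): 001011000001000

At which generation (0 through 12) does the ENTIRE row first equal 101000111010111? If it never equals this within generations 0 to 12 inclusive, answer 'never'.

Answer: 12

Derivation:
Gen 0: 001011000001000
Gen 1 (rule 110): 011111000011000
Gen 2 (rule 150): 101110100100100
Gen 3 (rule 165): 110101100100101
Gen 4 (rule 109): 111111100100111
Gen 5 (rule 110): 100000101101101
Gen 6 (rule 150): 110001100000001
Gen 7 (rule 165): 000100001111101
Gen 8 (rule 109): 110101101000111
Gen 9 (rule 110): 111111111001101
Gen 10 (rule 150): 011111110110001
Gen 11 (rule 165): 001111101000101
Gen 12 (rule 109): 101000111010111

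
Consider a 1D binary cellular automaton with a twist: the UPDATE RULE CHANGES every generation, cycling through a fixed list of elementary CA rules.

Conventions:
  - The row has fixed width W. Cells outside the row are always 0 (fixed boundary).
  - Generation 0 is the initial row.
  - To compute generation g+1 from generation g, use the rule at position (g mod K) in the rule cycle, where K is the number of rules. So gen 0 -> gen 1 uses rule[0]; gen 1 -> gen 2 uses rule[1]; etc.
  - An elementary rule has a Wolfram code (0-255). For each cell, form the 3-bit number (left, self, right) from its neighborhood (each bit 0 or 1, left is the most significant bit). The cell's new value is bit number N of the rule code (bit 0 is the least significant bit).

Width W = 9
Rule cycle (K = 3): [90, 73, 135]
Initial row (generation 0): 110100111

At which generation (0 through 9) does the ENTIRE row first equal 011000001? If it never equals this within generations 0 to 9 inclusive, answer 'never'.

Gen 0: 110100111
Gen 1 (rule 90): 110011101
Gen 2 (rule 73): 110010100
Gen 3 (rule 135): 000110101
Gen 4 (rule 90): 001110000
Gen 5 (rule 73): 101010111
Gen 6 (rule 135): 101010010
Gen 7 (rule 90): 000001101
Gen 8 (rule 73): 111101100
Gen 9 (rule 135): 011000001

Answer: 9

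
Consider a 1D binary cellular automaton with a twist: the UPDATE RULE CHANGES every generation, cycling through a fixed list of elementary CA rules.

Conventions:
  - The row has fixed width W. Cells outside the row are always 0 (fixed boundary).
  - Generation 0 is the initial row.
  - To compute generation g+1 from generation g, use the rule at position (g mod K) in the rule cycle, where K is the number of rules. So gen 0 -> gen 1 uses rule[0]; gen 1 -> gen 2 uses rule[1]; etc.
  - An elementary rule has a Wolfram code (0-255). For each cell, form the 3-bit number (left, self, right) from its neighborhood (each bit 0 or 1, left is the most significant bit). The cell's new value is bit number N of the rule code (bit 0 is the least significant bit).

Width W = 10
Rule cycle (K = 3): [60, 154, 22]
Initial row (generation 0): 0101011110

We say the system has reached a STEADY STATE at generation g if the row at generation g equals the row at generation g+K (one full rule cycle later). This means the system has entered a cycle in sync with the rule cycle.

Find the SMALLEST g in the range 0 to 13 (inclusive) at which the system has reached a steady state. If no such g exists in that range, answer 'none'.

Gen 0: 0101011110
Gen 1 (rule 60): 0111110001
Gen 2 (rule 154): 1111101010
Gen 3 (rule 22): 0000001011
Gen 4 (rule 60): 0000001110
Gen 5 (rule 154): 0000011101
Gen 6 (rule 22): 0000100001
Gen 7 (rule 60): 0000110001
Gen 8 (rule 154): 0001101010
Gen 9 (rule 22): 0010001011
Gen 10 (rule 60): 0011001110
Gen 11 (rule 154): 0110111101
Gen 12 (rule 22): 1000000001
Gen 13 (rule 60): 1100000001
Gen 14 (rule 154): 1010000010
Gen 15 (rule 22): 1011000111
Gen 16 (rule 60): 1110100100

Answer: none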